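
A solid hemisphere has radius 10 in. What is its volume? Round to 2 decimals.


Shape: hemisphere (half of a sphere)
Radius r = 10 in
Formula: V = (1/2) * (4/3) * pi * r^3 = (2/3) * pi * r^3
r^3 = 1000
(2/3) * 1000 = 666.666667
V = 666.666667 * pi
V = 2094.4
2094.4 in^3


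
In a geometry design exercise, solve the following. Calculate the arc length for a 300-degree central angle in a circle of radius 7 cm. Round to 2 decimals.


Shape: circular arc
Radius r = 7 cm, Angle = 300 degrees
Formula: L = (angle/360) * 2 * pi * r
2 * pi * r = 14 * pi
L = (300/360) * 14 * pi
L = 11.666667 * pi
L = 36.65
36.65 cm


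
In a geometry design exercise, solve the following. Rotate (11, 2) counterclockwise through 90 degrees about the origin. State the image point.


Transformation: rotation about the origin
Original point: (11, 2)
Rule for 90 deg counterclockwise: (x, y) -> (-y, x)
Apply: (11, 2) -> (-2, 11)
(-2, 11)


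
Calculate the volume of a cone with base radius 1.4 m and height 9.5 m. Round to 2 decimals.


Shape: cone
Radius r = 1.4 m, Height h = 9.5 m
Formula: V = (1/3) * pi * r^2 * h
r^2 = 1.96
pi * r^2 * h = pi * 1.96 * 9.5 = 18.62 * pi
V = 18.62 * pi / 3
V = 19.5
19.5 m^3


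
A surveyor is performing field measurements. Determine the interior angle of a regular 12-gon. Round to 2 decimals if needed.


Shape: regular dodecagon (12 sides)
Formula: interior angle = (n - 2) * 180 / n
(n - 2) = 10
(n - 2) * 180 = 1800
angle = 1800 / 12
angle = 150
150 degrees


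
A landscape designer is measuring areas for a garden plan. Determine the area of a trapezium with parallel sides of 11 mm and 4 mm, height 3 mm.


Shape: trapezoid
Parallel sides a = 11 mm, b = 4 mm; Height h = 3 mm
Formula: A = (a + b) * h / 2
a + b = 11 + 4 = 15
A = 15 * 3 / 2
A = 45 / 2
A = 22.5
22.5 mm^2


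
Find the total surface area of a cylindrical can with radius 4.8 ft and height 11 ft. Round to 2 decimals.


Shape: closed cylinder
Radius r = 4.8 ft, Height h = 11 ft
Formula: SA = 2*pi*r^2 + 2*pi*r*h = 2*pi*r*(r + h)
r + h = 15.8
2 * r * (r + h) = 2 * 4.8 * 15.8 = 151.68
SA = 151.68 * pi
SA = 476.52
476.52 ft^2


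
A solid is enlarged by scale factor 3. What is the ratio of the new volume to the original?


Linear scale factor k = 3
Rule: under a linear scaling by k, volumes scale by k^3.
k^3 = 3 * 3 * 3
k^3 = 9 * 3
k^3 = 27
Volume scales by a factor of 27.
27 (dimensionless)


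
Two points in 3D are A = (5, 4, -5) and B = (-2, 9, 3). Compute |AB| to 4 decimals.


3D distance between two points
P1 = (5, 4, -5), P2 = (-2, 9, 3)
Formula: d = sqrt((x2-x1)^2 + (y2-y1)^2 + (z2-z1)^2)
dx = -2 - 5 = -7
dy = 9 - 4 = 5
dz = 3 - -5 = 8
dx^2 + dy^2 + dz^2 = 49 + 25 + 64 = 138
d = sqrt(138)
d = 11.7473
11.7473 units


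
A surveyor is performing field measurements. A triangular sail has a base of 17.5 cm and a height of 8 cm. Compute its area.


Shape: triangle
Base b = 17.5 cm, Height h = 8 cm
Formula: A = (1/2) * b * h
A = 0.5 * 17.5 * 8
A = 0.5 * 140
A = 70
70 cm^2


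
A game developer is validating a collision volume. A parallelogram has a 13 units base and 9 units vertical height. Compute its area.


Shape: parallelogram
Base b = 13 units, Height h = 9 units
Formula: A = b * h
A = 13 * 9
A = 117
117 units^2


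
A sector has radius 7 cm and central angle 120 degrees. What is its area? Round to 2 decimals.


Shape: circular sector
Radius r = 7 cm, Angle = 120 degrees
Formula: A = (angle/360) * pi * r^2
r^2 = 49
Fraction of circle = 120/360
A = (120/360) * pi * 49
A = 16.333333 * pi
A = 51.31
51.31 cm^2


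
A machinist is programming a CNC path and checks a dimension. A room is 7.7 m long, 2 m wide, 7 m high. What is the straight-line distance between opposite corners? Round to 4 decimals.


Shape: rectangular box (space diagonal)
l = 7.7 m, w = 2 m, h = 7 m
Visualize: the diagonal of the base, then a right triangle with that diagonal and the height.
Formula: d = sqrt(l^2 + w^2 + h^2)
l^2 + w^2 + h^2 = 59.29 + 4 + 49 = 112.29
d = sqrt(112.29)
d = 10.5967
10.5967 m


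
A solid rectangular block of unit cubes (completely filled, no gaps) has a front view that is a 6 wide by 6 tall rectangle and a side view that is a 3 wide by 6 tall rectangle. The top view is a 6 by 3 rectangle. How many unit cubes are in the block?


Orthographic views of a solid rectangular block:
Front view 6 x 6 -> length = 6, height = 6
Side view 3 x 6 -> width = 3, height = 6 (consistent)
Top view 6 x 3 -> confirms length = 6, width = 3
The block is 6 x 3 x 6.
Total unit cubes = 6 * 3 * 6 = 108
108 unit cubes


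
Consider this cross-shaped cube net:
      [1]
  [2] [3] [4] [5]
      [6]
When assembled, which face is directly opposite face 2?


Net: cross layout. Take square 3 as the base (bottom).
Fold the four squares in the horizontal row up around 3: 2 -> left, 4 -> right, 5 wraps to the top.
Fold 1 and 6 up from 3: 1 -> back, 6 -> front.
Opposite pairs are therefore: (1, 6), (2, 4), (3, 5).
Face 2 is opposite face 4.
face 4


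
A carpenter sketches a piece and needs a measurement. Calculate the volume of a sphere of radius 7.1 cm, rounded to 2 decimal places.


Shape: sphere
Radius r = 7.1 cm
Formula: V = (4/3) * pi * r^3
r^3 = 357.911
(4/3) * 357.911 = 477.214667
V = 477.214667 * pi
V = 1499.21
1499.21 cm^3


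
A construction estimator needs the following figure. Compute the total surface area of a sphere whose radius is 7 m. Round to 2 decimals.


Shape: sphere
Radius r = 7 m
Formula: SA = 4 * pi * r^2
r^2 = 49
SA = 4 * pi * 49
SA = 196 * pi
SA = 615.75
615.75 m^2


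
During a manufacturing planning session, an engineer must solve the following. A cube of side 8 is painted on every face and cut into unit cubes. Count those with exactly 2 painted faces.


Large cube: 8 x 8 x 8, cut into unit cubes.
n = 8, so n - 2 = 6
Cubes with 2 painted faces lie along the edges, excluding corners.
A cube has 12 edges; each contributes (n - 2) = 6 such cubes.
Count = 12 * 6 = 72
72 unit cubes


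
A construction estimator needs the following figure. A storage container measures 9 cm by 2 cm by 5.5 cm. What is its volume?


Shape: rectangular prism
l = 9 cm, w = 2 cm, h = 5.5 cm
Formula: V = l * w * h
V = 9 * 2 * 5.5
V = 18 * 5.5
V = 99
99 cm^3


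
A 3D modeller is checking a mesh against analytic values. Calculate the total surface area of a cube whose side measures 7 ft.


Shape: cube
Side s = 7 ft
A cube has 6 square faces.
Formula: SA = 6 * s^2
s^2 = 49
SA = 6 * 49
SA = 294
294 ft^2


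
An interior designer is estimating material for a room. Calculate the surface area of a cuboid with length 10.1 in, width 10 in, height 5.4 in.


Shape: rectangular prism
l = 10.1 in, w = 10 in, h = 5.4 in
Formula: SA = 2(lw + lh + wh)
lw = 101, lh = 54.54, wh = 54
lw + lh + wh = 209.54
SA = 2 * 209.54
SA = 419.08
419.08 in^2


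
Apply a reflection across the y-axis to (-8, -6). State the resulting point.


Transformation: reflection
Original point: (-8, -6)
Rule for reflection over the y-axis: (x, y) -> (-x, y)
Apply: (-8, -6) -> (8, -6)
(8, -6)


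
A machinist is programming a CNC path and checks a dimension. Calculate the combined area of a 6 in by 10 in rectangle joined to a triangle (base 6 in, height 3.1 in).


Composite shape: rectangle + triangle
Rectangle area = 6 * 10 = 60
Triangle area = 0.5 * 6 * 3.1 = 9.3
Total = 60 + 9.3
Total = 69.3
69.3 in^2


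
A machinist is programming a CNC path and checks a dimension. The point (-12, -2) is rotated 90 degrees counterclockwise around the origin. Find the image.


Transformation: rotation about the origin
Original point: (-12, -2)
Rule for 90 deg counterclockwise: (x, y) -> (-y, x)
Apply: (-12, -2) -> (2, -12)
(2, -12)


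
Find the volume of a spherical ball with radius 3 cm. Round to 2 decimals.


Shape: sphere
Radius r = 3 cm
Formula: V = (4/3) * pi * r^3
r^3 = 27
(4/3) * 27 = 36
V = 36 * pi
V = 113.1
113.1 cm^3


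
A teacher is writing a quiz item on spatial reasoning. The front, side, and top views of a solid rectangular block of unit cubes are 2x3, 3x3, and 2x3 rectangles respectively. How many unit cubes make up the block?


Orthographic views of a solid rectangular block:
Front view 2 x 3 -> length = 2, height = 3
Side view 3 x 3 -> width = 3, height = 3 (consistent)
Top view 2 x 3 -> confirms length = 2, width = 3
The block is 2 x 3 x 3.
Total unit cubes = 2 * 3 * 3 = 18
18 unit cubes


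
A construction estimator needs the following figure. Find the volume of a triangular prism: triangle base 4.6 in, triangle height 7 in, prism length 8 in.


Shape: triangular prism
Triangle base = 4.6 in, triangle height = 7 in, prism length L = 8 in
Formula: V = (1/2 * b * h_tri) * L
Cross-section area = 0.5 * 4.6 * 7 = 16.1
V = 16.1 * 8
V = 128.8
128.8 in^3


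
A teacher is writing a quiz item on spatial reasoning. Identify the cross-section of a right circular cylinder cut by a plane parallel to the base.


Solid: right circular cylinder
Cutting plane: parallel to the base
Visualize the intersection of the plane with the solid's surface.
The boundary of the cut region is a circle.
circle


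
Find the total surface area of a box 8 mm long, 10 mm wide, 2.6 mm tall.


Shape: rectangular prism
l = 8 mm, w = 10 mm, h = 2.6 mm
Formula: SA = 2(lw + lh + wh)
lw = 80, lh = 20.8, wh = 26
lw + lh + wh = 126.8
SA = 2 * 126.8
SA = 253.6
253.6 mm^2


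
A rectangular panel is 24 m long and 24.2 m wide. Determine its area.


Shape: rectangle
Length l = 24 m, Width w = 24.2 m
Formula: A = l * w
A = 24 * 24.2
A = 580.8
580.8 m^2


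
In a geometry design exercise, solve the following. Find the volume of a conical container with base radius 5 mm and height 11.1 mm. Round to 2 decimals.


Shape: cone
Radius r = 5 mm, Height h = 11.1 mm
Formula: V = (1/3) * pi * r^2 * h
r^2 = 25
pi * r^2 * h = pi * 25 * 11.1 = 277.5 * pi
V = 277.5 * pi / 3
V = 290.6
290.6 mm^3


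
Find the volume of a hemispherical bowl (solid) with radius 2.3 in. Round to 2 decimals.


Shape: hemisphere (half of a sphere)
Radius r = 2.3 in
Formula: V = (1/2) * (4/3) * pi * r^3 = (2/3) * pi * r^3
r^3 = 12.167
(2/3) * 12.167 = 8.111333
V = 8.111333 * pi
V = 25.48
25.48 in^3


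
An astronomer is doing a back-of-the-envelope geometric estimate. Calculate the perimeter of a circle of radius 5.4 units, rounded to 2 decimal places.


Shape: circle
Radius r = 5.4 units
Formula: C = 2 * pi * r
C = 2 * pi * 5.4
C = 10.8 * pi
C = 33.93
33.93 units


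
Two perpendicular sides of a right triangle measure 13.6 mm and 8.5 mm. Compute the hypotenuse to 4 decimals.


Shape: right triangle
Legs a = 13.6 mm, b = 8.5 mm
Formula: c = sqrt(a^2 + b^2)
a^2 = 184.96, b^2 = 72.25
a^2 + b^2 = 257.21
c = sqrt(257.21)
c = 16.0378
16.0378 mm


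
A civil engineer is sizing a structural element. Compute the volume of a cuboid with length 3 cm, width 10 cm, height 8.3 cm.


Shape: rectangular prism
l = 3 cm, w = 10 cm, h = 8.3 cm
Formula: V = l * w * h
V = 3 * 10 * 8.3
V = 30 * 8.3
V = 249
249 cm^3


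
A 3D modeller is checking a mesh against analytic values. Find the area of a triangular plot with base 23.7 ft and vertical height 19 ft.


Shape: triangle
Base b = 23.7 ft, Height h = 19 ft
Formula: A = (1/2) * b * h
A = 0.5 * 23.7 * 19
A = 0.5 * 450.3
A = 225.15
225.15 ft^2


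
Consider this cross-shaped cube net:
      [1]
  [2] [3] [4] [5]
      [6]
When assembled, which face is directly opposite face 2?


Net: cross layout. Take square 3 as the base (bottom).
Fold the four squares in the horizontal row up around 3: 2 -> left, 4 -> right, 5 wraps to the top.
Fold 1 and 6 up from 3: 1 -> back, 6 -> front.
Opposite pairs are therefore: (1, 6), (2, 4), (3, 5).
Face 2 is opposite face 4.
face 4


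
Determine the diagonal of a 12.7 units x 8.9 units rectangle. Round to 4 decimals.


Shape: rectangle (diagonal via Pythagoras)
Sides: 12.7 units and 8.9 units
Formula: d = sqrt(l^2 + w^2)
l^2 = 161.29, w^2 = 79.21
l^2 + w^2 = 240.5
d = sqrt(240.5)
d = 15.5081
15.5081 units


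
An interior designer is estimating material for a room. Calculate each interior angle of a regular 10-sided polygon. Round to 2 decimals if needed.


Shape: regular decagon (10 sides)
Formula: interior angle = (n - 2) * 180 / n
(n - 2) = 8
(n - 2) * 180 = 1440
angle = 1440 / 10
angle = 144
144 degrees


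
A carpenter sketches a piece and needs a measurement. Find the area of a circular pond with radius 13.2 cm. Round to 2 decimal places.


Shape: circle
Radius r = 13.2 cm
Formula: A = pi * r^2
r^2 = 13.2^2 = 174.24
A = pi * 174.24
A = 547.39
547.39 cm^2


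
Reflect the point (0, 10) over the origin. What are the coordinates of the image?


Transformation: reflection
Original point: (0, 10)
Rule for reflection through the origin: (x, y) -> (-x, -y)
Apply: (0, 10) -> (0, -10)
(0, -10)


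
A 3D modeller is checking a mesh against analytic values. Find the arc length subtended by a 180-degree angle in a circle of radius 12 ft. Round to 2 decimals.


Shape: circular arc
Radius r = 12 ft, Angle = 180 degrees
Formula: L = (angle/360) * 2 * pi * r
2 * pi * r = 24 * pi
L = (180/360) * 24 * pi
L = 12 * pi
L = 37.7
37.7 ft


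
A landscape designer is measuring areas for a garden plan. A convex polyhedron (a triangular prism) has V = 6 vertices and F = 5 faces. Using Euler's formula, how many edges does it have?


Polyhedron: triangular prism
Euler's formula for convex polyhedra: V - E + F = 2
Given: V = 6 vertices and F = 5 faces
Solve for E:
E = V + F - 2 = 6 + 5 - 2 = 9
9 edges


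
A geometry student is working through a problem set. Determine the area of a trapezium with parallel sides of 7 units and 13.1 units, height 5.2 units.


Shape: trapezoid
Parallel sides a = 7 units, b = 13.1 units; Height h = 5.2 units
Formula: A = (a + b) * h / 2
a + b = 7 + 13.1 = 20.1
A = 20.1 * 5.2 / 2
A = 104.52 / 2
A = 52.26
52.26 units^2


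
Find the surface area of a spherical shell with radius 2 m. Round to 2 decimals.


Shape: sphere
Radius r = 2 m
Formula: SA = 4 * pi * r^2
r^2 = 4
SA = 4 * pi * 4
SA = 16 * pi
SA = 50.27
50.27 m^2


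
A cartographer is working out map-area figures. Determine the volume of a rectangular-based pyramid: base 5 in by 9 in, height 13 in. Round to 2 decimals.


Shape: rectangular pyramid
Base: 5 in x 9 in, Height h = 13 in
Formula: V = (1/3) * base_area * h
base_area = 5 * 9 = 45
base_area * h = 45 * 13 = 585
V = 585 / 3
V = 195
195 in^3


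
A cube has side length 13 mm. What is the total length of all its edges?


Shape: cube
Side s = 13 mm
A cube has 12 edges, all equal.
Formula: total edge length = 12 * s
Total = 12 * 13
Total = 156
156 mm


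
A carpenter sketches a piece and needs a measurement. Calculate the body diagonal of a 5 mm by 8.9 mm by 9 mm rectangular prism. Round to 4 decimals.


Shape: rectangular box (space diagonal)
l = 5 mm, w = 8.9 mm, h = 9 mm
Visualize: the diagonal of the base, then a right triangle with that diagonal and the height.
Formula: d = sqrt(l^2 + w^2 + h^2)
l^2 + w^2 + h^2 = 25 + 79.21 + 81 = 185.21
d = sqrt(185.21)
d = 13.6092
13.6092 mm


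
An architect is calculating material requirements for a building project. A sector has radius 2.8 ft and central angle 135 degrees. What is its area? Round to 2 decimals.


Shape: circular sector
Radius r = 2.8 ft, Angle = 135 degrees
Formula: A = (angle/360) * pi * r^2
r^2 = 7.84
Fraction of circle = 135/360
A = (135/360) * pi * 7.84
A = 2.94 * pi
A = 9.24
9.24 ft^2


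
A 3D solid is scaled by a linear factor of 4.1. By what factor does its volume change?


Linear scale factor k = 4.1
Rule: under a linear scaling by k, volumes scale by k^3.
k^3 = 4.1 * 4.1 * 4.1
k^3 = 16.81 * 4.1
k^3 = 68.921
Volume scales by a factor of 68.921.
68.921 (dimensionless)


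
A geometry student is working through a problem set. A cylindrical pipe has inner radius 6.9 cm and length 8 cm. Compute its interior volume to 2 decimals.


Shape: cylinder
Radius r = 6.9 cm, Height h = 8 cm
Formula: V = pi * r^2 * h
r^2 = 47.61
V = pi * 47.61 * 8
V = 380.88 * pi
V = 1196.57
1196.57 cm^3


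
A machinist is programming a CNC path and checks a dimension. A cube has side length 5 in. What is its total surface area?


Shape: cube
Side s = 5 in
A cube has 6 square faces.
Formula: SA = 6 * s^2
s^2 = 25
SA = 6 * 25
SA = 150
150 in^2


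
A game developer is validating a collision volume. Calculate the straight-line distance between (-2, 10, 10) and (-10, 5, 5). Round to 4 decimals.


3D distance between two points
P1 = (-2, 10, 10), P2 = (-10, 5, 5)
Formula: d = sqrt((x2-x1)^2 + (y2-y1)^2 + (z2-z1)^2)
dx = -10 - -2 = -8
dy = 5 - 10 = -5
dz = 5 - 10 = -5
dx^2 + dy^2 + dz^2 = 64 + 25 + 25 = 114
d = sqrt(114)
d = 10.6771
10.6771 units


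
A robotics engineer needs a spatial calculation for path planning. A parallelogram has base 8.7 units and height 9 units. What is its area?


Shape: parallelogram
Base b = 8.7 units, Height h = 9 units
Formula: A = b * h
A = 8.7 * 9
A = 78.3
78.3 units^2


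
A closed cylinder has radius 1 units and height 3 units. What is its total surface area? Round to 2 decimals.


Shape: closed cylinder
Radius r = 1 units, Height h = 3 units
Formula: SA = 2*pi*r^2 + 2*pi*r*h = 2*pi*r*(r + h)
r + h = 4
2 * r * (r + h) = 2 * 1 * 4 = 8
SA = 8 * pi
SA = 25.13
25.13 units^2


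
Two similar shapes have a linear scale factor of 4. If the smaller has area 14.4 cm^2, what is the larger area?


Linear scale factor k = 4
Original area = 14.4 cm^2
Rule: under a linear scaling by k, areas scale by k^2.
k^2 = 4^2 = 16
New area = 14.4 * 16
New area = 230.4
230.4 cm^2


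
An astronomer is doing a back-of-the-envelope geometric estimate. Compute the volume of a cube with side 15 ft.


Shape: cube
Side s = 15 ft
Formula: V = s^3
V = 15 * 15 * 15
V = 225 * 15
V = 3375
3375 ft^3


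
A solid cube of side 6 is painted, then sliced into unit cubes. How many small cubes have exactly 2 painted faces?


Large cube: 6 x 6 x 6, cut into unit cubes.
n = 6, so n - 2 = 4
Cubes with 2 painted faces lie along the edges, excluding corners.
A cube has 12 edges; each contributes (n - 2) = 4 such cubes.
Count = 12 * 4 = 48
48 unit cubes


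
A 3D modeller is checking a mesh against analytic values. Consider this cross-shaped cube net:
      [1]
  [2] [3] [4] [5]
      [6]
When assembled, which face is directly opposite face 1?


Net: cross layout. Take square 3 as the base (bottom).
Fold the four squares in the horizontal row up around 3: 2 -> left, 4 -> right, 5 wraps to the top.
Fold 1 and 6 up from 3: 1 -> back, 6 -> front.
Opposite pairs are therefore: (1, 6), (2, 4), (3, 5).
Face 1 is opposite face 6.
face 6


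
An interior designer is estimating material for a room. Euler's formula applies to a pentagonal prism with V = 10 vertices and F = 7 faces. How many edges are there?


Polyhedron: pentagonal prism
Euler's formula for convex polyhedra: V - E + F = 2
Given: V = 10 vertices and F = 7 faces
Solve for E:
E = V + F - 2 = 10 + 7 - 2 = 15
15 edges


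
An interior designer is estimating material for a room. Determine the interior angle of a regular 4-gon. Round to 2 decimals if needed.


Shape: regular square (4 sides)
Formula: interior angle = (n - 2) * 180 / n
(n - 2) = 2
(n - 2) * 180 = 360
angle = 360 / 4
angle = 90
90 degrees


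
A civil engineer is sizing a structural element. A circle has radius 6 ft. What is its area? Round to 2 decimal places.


Shape: circle
Radius r = 6 ft
Formula: A = pi * r^2
r^2 = 6^2 = 36
A = pi * 36
A = 113.1
113.1 ft^2


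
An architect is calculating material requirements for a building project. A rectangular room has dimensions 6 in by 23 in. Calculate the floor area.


Shape: rectangle
Length l = 6 in, Width w = 23 in
Formula: A = l * w
A = 6 * 23
A = 138
138 in^2


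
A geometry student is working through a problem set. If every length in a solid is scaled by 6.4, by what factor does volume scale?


Linear scale factor k = 6.4
Rule: under a linear scaling by k, volumes scale by k^3.
k^3 = 6.4 * 6.4 * 6.4
k^3 = 40.96 * 6.4
k^3 = 262.144
Volume scales by a factor of 262.144.
262.144 (dimensionless)


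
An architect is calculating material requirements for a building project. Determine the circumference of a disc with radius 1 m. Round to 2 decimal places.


Shape: circle
Radius r = 1 m
Formula: C = 2 * pi * r
C = 2 * pi * 1
C = 2 * pi
C = 6.28
6.28 m


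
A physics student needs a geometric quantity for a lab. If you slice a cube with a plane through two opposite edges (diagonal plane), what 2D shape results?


Solid: cube
Cutting plane: through two opposite edges (diagonal plane)
Visualize the intersection of the plane with the solid's surface.
The boundary of the cut region is a rectangle.
rectangle


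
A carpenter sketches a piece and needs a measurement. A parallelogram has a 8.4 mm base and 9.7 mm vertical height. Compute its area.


Shape: parallelogram
Base b = 8.4 mm, Height h = 9.7 mm
Formula: A = b * h
A = 8.4 * 9.7
A = 81.48
81.48 mm^2


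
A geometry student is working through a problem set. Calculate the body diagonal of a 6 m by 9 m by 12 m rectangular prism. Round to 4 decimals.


Shape: rectangular box (space diagonal)
l = 6 m, w = 9 m, h = 12 m
Visualize: the diagonal of the base, then a right triangle with that diagonal and the height.
Formula: d = sqrt(l^2 + w^2 + h^2)
l^2 + w^2 + h^2 = 36 + 81 + 144 = 261
d = sqrt(261)
d = 16.1555
16.1555 m


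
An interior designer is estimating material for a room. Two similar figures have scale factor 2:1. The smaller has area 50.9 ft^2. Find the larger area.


Linear scale factor k = 2
Original area = 50.9 ft^2
Rule: under a linear scaling by k, areas scale by k^2.
k^2 = 2^2 = 4
New area = 50.9 * 4
New area = 203.6
203.6 ft^2


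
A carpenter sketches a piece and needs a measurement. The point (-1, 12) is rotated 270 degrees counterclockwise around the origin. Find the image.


Transformation: rotation about the origin
Original point: (-1, 12)
Rule for 270 deg counterclockwise: (x, y) -> (y, -x)
Apply: (-1, 12) -> (12, 1)
(12, 1)


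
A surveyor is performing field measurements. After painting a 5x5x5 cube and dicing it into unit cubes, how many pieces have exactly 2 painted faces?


Large cube: 5 x 5 x 5, cut into unit cubes.
n = 5, so n - 2 = 3
Cubes with 2 painted faces lie along the edges, excluding corners.
A cube has 12 edges; each contributes (n - 2) = 3 such cubes.
Count = 12 * 3 = 36
36 unit cubes


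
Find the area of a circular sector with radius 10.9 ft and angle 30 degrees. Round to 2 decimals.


Shape: circular sector
Radius r = 10.9 ft, Angle = 30 degrees
Formula: A = (angle/360) * pi * r^2
r^2 = 118.81
Fraction of circle = 30/360
A = (30/360) * pi * 118.81
A = 9.900833 * pi
A = 31.1
31.1 ft^2


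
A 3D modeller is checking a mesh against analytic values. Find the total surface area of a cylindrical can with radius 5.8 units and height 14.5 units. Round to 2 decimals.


Shape: closed cylinder
Radius r = 5.8 units, Height h = 14.5 units
Formula: SA = 2*pi*r^2 + 2*pi*r*h = 2*pi*r*(r + h)
r + h = 20.3
2 * r * (r + h) = 2 * 5.8 * 20.3 = 235.48
SA = 235.48 * pi
SA = 739.78
739.78 units^2


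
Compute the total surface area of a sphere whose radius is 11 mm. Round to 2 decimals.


Shape: sphere
Radius r = 11 mm
Formula: SA = 4 * pi * r^2
r^2 = 121
SA = 4 * pi * 121
SA = 484 * pi
SA = 1520.53
1520.53 mm^2


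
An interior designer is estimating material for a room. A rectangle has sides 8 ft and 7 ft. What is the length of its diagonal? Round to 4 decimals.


Shape: rectangle (diagonal via Pythagoras)
Sides: 8 ft and 7 ft
Formula: d = sqrt(l^2 + w^2)
l^2 = 64, w^2 = 49
l^2 + w^2 = 113
d = sqrt(113)
d = 10.6301
10.6301 ft


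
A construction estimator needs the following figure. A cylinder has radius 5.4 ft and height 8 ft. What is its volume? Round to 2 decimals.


Shape: cylinder
Radius r = 5.4 ft, Height h = 8 ft
Formula: V = pi * r^2 * h
r^2 = 29.16
V = pi * 29.16 * 8
V = 233.28 * pi
V = 732.87
732.87 ft^3


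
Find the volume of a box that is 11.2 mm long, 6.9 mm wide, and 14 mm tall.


Shape: rectangular prism
l = 11.2 mm, w = 6.9 mm, h = 14 mm
Formula: V = l * w * h
V = 11.2 * 6.9 * 14
V = 77.28 * 14
V = 1081.92
1081.92 mm^3


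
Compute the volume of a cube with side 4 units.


Shape: cube
Side s = 4 units
Formula: V = s^3
V = 4 * 4 * 4
V = 16 * 4
V = 64
64 units^3


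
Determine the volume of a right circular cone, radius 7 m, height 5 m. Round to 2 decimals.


Shape: cone
Radius r = 7 m, Height h = 5 m
Formula: V = (1/3) * pi * r^2 * h
r^2 = 49
pi * r^2 * h = pi * 49 * 5 = 245 * pi
V = 245 * pi / 3
V = 256.56
256.56 m^3


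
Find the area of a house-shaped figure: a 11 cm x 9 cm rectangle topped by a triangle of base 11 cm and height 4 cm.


Composite shape: rectangle + triangle
Rectangle area = 11 * 9 = 99
Triangle area = 0.5 * 11 * 4 = 22
Total = 99 + 22
Total = 121
121 cm^2


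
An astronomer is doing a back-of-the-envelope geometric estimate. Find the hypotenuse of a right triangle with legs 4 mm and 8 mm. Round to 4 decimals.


Shape: right triangle
Legs a = 4 mm, b = 8 mm
Formula: c = sqrt(a^2 + b^2)
a^2 = 16, b^2 = 64
a^2 + b^2 = 80
c = sqrt(80)
c = 8.9443
8.9443 mm


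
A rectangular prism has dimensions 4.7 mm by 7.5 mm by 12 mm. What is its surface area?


Shape: rectangular prism
l = 4.7 mm, w = 7.5 mm, h = 12 mm
Formula: SA = 2(lw + lh + wh)
lw = 35.25, lh = 56.4, wh = 90
lw + lh + wh = 181.65
SA = 2 * 181.65
SA = 363.3
363.3 mm^2


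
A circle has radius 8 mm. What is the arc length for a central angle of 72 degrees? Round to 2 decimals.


Shape: circular arc
Radius r = 8 mm, Angle = 72 degrees
Formula: L = (angle/360) * 2 * pi * r
2 * pi * r = 16 * pi
L = (72/360) * 16 * pi
L = 3.2 * pi
L = 10.05
10.05 mm


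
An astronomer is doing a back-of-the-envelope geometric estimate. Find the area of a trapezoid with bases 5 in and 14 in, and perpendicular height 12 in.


Shape: trapezoid
Parallel sides a = 5 in, b = 14 in; Height h = 12 in
Formula: A = (a + b) * h / 2
a + b = 5 + 14 = 19
A = 19 * 12 / 2
A = 228 / 2
A = 114
114 in^2


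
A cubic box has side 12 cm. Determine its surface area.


Shape: cube
Side s = 12 cm
A cube has 6 square faces.
Formula: SA = 6 * s^2
s^2 = 144
SA = 6 * 144
SA = 864
864 cm^2


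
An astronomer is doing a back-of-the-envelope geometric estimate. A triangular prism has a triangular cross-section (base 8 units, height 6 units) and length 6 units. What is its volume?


Shape: triangular prism
Triangle base = 8 units, triangle height = 6 units, prism length L = 6 units
Formula: V = (1/2 * b * h_tri) * L
Cross-section area = 0.5 * 8 * 6 = 24
V = 24 * 6
V = 144
144 units^3


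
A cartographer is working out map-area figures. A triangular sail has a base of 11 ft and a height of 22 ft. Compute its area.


Shape: triangle
Base b = 11 ft, Height h = 22 ft
Formula: A = (1/2) * b * h
A = 0.5 * 11 * 22
A = 0.5 * 242
A = 121
121 ft^2


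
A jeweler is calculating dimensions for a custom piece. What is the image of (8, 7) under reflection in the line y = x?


Transformation: reflection
Original point: (8, 7)
Rule for reflection over y = x: (x, y) -> (y, x)
Apply: (8, 7) -> (7, 8)
(7, 8)


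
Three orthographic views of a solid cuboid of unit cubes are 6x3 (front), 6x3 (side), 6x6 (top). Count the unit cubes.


Orthographic views of a solid rectangular block:
Front view 6 x 3 -> length = 6, height = 3
Side view 6 x 3 -> width = 6, height = 3 (consistent)
Top view 6 x 6 -> confirms length = 6, width = 6
The block is 6 x 6 x 3.
Total unit cubes = 6 * 6 * 3 = 108
108 unit cubes


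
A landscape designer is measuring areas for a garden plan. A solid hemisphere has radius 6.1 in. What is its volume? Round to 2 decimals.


Shape: hemisphere (half of a sphere)
Radius r = 6.1 in
Formula: V = (1/2) * (4/3) * pi * r^3 = (2/3) * pi * r^3
r^3 = 226.981
(2/3) * 226.981 = 151.320667
V = 151.320667 * pi
V = 475.39
475.39 in^3


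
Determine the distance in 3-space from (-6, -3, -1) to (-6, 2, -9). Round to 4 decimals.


3D distance between two points
P1 = (-6, -3, -1), P2 = (-6, 2, -9)
Formula: d = sqrt((x2-x1)^2 + (y2-y1)^2 + (z2-z1)^2)
dx = -6 - -6 = 0
dy = 2 - -3 = 5
dz = -9 - -1 = -8
dx^2 + dy^2 + dz^2 = 0 + 25 + 64 = 89
d = sqrt(89)
d = 9.434
9.434 units


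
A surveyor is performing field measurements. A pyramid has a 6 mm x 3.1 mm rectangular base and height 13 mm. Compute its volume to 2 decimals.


Shape: rectangular pyramid
Base: 6 mm x 3.1 mm, Height h = 13 mm
Formula: V = (1/3) * base_area * h
base_area = 6 * 3.1 = 18.6
base_area * h = 18.6 * 13 = 241.8
V = 241.8 / 3
V = 80.6
80.6 mm^3


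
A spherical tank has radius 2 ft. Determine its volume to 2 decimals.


Shape: sphere
Radius r = 2 ft
Formula: V = (4/3) * pi * r^3
r^3 = 8
(4/3) * 8 = 10.666667
V = 10.666667 * pi
V = 33.51
33.51 ft^3


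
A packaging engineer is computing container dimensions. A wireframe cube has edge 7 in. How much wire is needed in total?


Shape: cube
Side s = 7 in
A cube has 12 edges, all equal.
Formula: total edge length = 12 * s
Total = 12 * 7
Total = 84
84 in


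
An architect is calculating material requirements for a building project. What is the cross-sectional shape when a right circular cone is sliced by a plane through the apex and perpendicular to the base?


Solid: right circular cone
Cutting plane: through the apex and perpendicular to the base
Visualize the intersection of the plane with the solid's surface.
The boundary of the cut region is a isosceles triangle.
isosceles triangle


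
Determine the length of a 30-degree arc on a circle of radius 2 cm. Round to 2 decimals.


Shape: circular arc
Radius r = 2 cm, Angle = 30 degrees
Formula: L = (angle/360) * 2 * pi * r
2 * pi * r = 4 * pi
L = (30/360) * 4 * pi
L = 0.333333 * pi
L = 1.05
1.05 cm


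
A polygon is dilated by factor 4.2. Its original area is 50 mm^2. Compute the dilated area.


Linear scale factor k = 4.2
Original area = 50 mm^2
Rule: under a linear scaling by k, areas scale by k^2.
k^2 = 4.2^2 = 17.64
New area = 50 * 17.64
New area = 882
882 mm^2


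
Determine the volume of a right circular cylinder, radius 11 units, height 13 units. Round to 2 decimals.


Shape: cylinder
Radius r = 11 units, Height h = 13 units
Formula: V = pi * r^2 * h
r^2 = 121
V = pi * 121 * 13
V = 1573 * pi
V = 4941.73
4941.73 units^3


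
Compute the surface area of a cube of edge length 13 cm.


Shape: cube
Side s = 13 cm
A cube has 6 square faces.
Formula: SA = 6 * s^2
s^2 = 169
SA = 6 * 169
SA = 1014
1014 cm^2


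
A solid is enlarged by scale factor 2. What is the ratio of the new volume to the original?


Linear scale factor k = 2
Rule: under a linear scaling by k, volumes scale by k^3.
k^3 = 2 * 2 * 2
k^3 = 4 * 2
k^3 = 8
Volume scales by a factor of 8.
8 (dimensionless)


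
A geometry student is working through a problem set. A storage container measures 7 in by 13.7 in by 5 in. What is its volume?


Shape: rectangular prism
l = 7 in, w = 13.7 in, h = 5 in
Formula: V = l * w * h
V = 7 * 13.7 * 5
V = 95.9 * 5
V = 479.5
479.5 in^3


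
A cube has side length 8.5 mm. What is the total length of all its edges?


Shape: cube
Side s = 8.5 mm
A cube has 12 edges, all equal.
Formula: total edge length = 12 * s
Total = 12 * 8.5
Total = 102
102 mm


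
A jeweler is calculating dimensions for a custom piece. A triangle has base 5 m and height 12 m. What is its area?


Shape: triangle
Base b = 5 m, Height h = 12 m
Formula: A = (1/2) * b * h
A = 0.5 * 5 * 12
A = 0.5 * 60
A = 30
30 m^2


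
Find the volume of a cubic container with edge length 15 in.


Shape: cube
Side s = 15 in
Formula: V = s^3
V = 15 * 15 * 15
V = 225 * 15
V = 3375
3375 in^3


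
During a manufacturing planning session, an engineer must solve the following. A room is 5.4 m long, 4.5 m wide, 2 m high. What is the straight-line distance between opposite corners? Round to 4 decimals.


Shape: rectangular box (space diagonal)
l = 5.4 m, w = 4.5 m, h = 2 m
Visualize: the diagonal of the base, then a right triangle with that diagonal and the height.
Formula: d = sqrt(l^2 + w^2 + h^2)
l^2 + w^2 + h^2 = 29.16 + 20.25 + 4 = 53.41
d = sqrt(53.41)
d = 7.3082
7.3082 m


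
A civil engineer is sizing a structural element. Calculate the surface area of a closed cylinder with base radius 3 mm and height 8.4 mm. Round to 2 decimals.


Shape: closed cylinder
Radius r = 3 mm, Height h = 8.4 mm
Formula: SA = 2*pi*r^2 + 2*pi*r*h = 2*pi*r*(r + h)
r + h = 11.4
2 * r * (r + h) = 2 * 3 * 11.4 = 68.4
SA = 68.4 * pi
SA = 214.88
214.88 mm^2


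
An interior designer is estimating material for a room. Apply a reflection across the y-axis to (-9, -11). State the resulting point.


Transformation: reflection
Original point: (-9, -11)
Rule for reflection over the y-axis: (x, y) -> (-x, y)
Apply: (-9, -11) -> (9, -11)
(9, -11)


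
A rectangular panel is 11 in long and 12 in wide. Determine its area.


Shape: rectangle
Length l = 11 in, Width w = 12 in
Formula: A = l * w
A = 11 * 12
A = 132
132 in^2


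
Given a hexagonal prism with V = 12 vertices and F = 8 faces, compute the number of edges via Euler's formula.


Polyhedron: hexagonal prism
Euler's formula for convex polyhedra: V - E + F = 2
Given: V = 12 vertices and F = 8 faces
Solve for E:
E = V + F - 2 = 12 + 8 - 2 = 18
18 edges


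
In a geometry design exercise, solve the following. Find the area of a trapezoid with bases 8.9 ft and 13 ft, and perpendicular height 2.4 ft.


Shape: trapezoid
Parallel sides a = 8.9 ft, b = 13 ft; Height h = 2.4 ft
Formula: A = (a + b) * h / 2
a + b = 8.9 + 13 = 21.9
A = 21.9 * 2.4 / 2
A = 52.56 / 2
A = 26.28
26.28 ft^2


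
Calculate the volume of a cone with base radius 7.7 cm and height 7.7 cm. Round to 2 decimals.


Shape: cone
Radius r = 7.7 cm, Height h = 7.7 cm
Formula: V = (1/3) * pi * r^2 * h
r^2 = 59.29
pi * r^2 * h = pi * 59.29 * 7.7 = 456.533 * pi
V = 456.533 * pi / 3
V = 478.08
478.08 cm^3


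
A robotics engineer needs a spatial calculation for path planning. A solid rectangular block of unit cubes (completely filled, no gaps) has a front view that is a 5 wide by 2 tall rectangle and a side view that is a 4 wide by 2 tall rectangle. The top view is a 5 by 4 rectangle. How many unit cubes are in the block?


Orthographic views of a solid rectangular block:
Front view 5 x 2 -> length = 5, height = 2
Side view 4 x 2 -> width = 4, height = 2 (consistent)
Top view 5 x 4 -> confirms length = 5, width = 4
The block is 5 x 4 x 2.
Total unit cubes = 5 * 4 * 2 = 40
40 unit cubes


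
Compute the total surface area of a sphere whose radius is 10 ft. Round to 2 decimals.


Shape: sphere
Radius r = 10 ft
Formula: SA = 4 * pi * r^2
r^2 = 100
SA = 4 * pi * 100
SA = 400 * pi
SA = 1256.64
1256.64 ft^2


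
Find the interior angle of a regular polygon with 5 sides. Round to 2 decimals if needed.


Shape: regular pentagon (5 sides)
Formula: interior angle = (n - 2) * 180 / n
(n - 2) = 3
(n - 2) * 180 = 540
angle = 540 / 5
angle = 108
108 degrees


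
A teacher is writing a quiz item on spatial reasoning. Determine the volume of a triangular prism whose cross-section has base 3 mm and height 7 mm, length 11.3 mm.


Shape: triangular prism
Triangle base = 3 mm, triangle height = 7 mm, prism length L = 11.3 mm
Formula: V = (1/2 * b * h_tri) * L
Cross-section area = 0.5 * 3 * 7 = 10.5
V = 10.5 * 11.3
V = 118.65
118.65 mm^3


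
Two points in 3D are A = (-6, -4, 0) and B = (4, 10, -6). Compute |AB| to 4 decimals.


3D distance between two points
P1 = (-6, -4, 0), P2 = (4, 10, -6)
Formula: d = sqrt((x2-x1)^2 + (y2-y1)^2 + (z2-z1)^2)
dx = 4 - -6 = 10
dy = 10 - -4 = 14
dz = -6 - 0 = -6
dx^2 + dy^2 + dz^2 = 100 + 196 + 36 = 332
d = sqrt(332)
d = 18.2209
18.2209 units


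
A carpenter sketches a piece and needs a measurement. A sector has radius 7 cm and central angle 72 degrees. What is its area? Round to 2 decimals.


Shape: circular sector
Radius r = 7 cm, Angle = 72 degrees
Formula: A = (angle/360) * pi * r^2
r^2 = 49
Fraction of circle = 72/360
A = (72/360) * pi * 49
A = 9.8 * pi
A = 30.79
30.79 cm^2


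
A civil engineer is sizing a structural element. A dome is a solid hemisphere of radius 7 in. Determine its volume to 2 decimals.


Shape: hemisphere (half of a sphere)
Radius r = 7 in
Formula: V = (1/2) * (4/3) * pi * r^3 = (2/3) * pi * r^3
r^3 = 343
(2/3) * 343 = 228.666667
V = 228.666667 * pi
V = 718.38
718.38 in^3


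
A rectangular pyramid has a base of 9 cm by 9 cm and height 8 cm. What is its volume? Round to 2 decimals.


Shape: rectangular pyramid
Base: 9 cm x 9 cm, Height h = 8 cm
Formula: V = (1/3) * base_area * h
base_area = 9 * 9 = 81
base_area * h = 81 * 8 = 648
V = 648 / 3
V = 216
216 cm^3


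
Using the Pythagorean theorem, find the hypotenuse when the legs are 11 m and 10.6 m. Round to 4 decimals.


Shape: right triangle
Legs a = 11 m, b = 10.6 m
Formula: c = sqrt(a^2 + b^2)
a^2 = 121, b^2 = 112.36
a^2 + b^2 = 233.36
c = sqrt(233.36)
c = 15.2761
15.2761 m


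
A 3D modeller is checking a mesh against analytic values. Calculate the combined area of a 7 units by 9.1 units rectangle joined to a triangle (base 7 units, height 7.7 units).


Composite shape: rectangle + triangle
Rectangle area = 7 * 9.1 = 63.7
Triangle area = 0.5 * 7 * 7.7 = 26.95
Total = 63.7 + 26.95
Total = 90.65
90.65 units^2


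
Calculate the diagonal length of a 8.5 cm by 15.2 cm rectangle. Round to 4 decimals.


Shape: rectangle (diagonal via Pythagoras)
Sides: 8.5 cm and 15.2 cm
Formula: d = sqrt(l^2 + w^2)
l^2 = 72.25, w^2 = 231.04
l^2 + w^2 = 303.29
d = sqrt(303.29)
d = 17.4152
17.4152 cm


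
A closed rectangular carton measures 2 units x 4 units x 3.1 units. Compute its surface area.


Shape: rectangular prism
l = 2 units, w = 4 units, h = 3.1 units
Formula: SA = 2(lw + lh + wh)
lw = 8, lh = 6.2, wh = 12.4
lw + lh + wh = 26.6
SA = 2 * 26.6
SA = 53.2
53.2 units^2


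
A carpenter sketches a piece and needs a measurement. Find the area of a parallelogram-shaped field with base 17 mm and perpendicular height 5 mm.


Shape: parallelogram
Base b = 17 mm, Height h = 5 mm
Formula: A = b * h
A = 17 * 5
A = 85
85 mm^2


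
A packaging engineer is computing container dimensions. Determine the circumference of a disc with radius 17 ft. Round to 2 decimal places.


Shape: circle
Radius r = 17 ft
Formula: C = 2 * pi * r
C = 2 * pi * 17
C = 34 * pi
C = 106.81
106.81 ft


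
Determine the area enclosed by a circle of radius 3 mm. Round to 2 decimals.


Shape: circle
Radius r = 3 mm
Formula: A = pi * r^2
r^2 = 3^2 = 9
A = pi * 9
A = 28.27
28.27 mm^2


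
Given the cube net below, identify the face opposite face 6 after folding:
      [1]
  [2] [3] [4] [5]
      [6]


Net: cross layout. Take square 3 as the base (bottom).
Fold the four squares in the horizontal row up around 3: 2 -> left, 4 -> right, 5 wraps to the top.
Fold 1 and 6 up from 3: 1 -> back, 6 -> front.
Opposite pairs are therefore: (1, 6), (2, 4), (3, 5).
Face 6 is opposite face 1.
face 1


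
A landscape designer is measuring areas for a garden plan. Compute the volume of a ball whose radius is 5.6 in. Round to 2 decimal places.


Shape: sphere
Radius r = 5.6 in
Formula: V = (4/3) * pi * r^3
r^3 = 175.616
(4/3) * 175.616 = 234.154667
V = 234.154667 * pi
V = 735.62
735.62 in^3


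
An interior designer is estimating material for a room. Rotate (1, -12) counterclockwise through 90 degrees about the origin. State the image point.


Transformation: rotation about the origin
Original point: (1, -12)
Rule for 90 deg counterclockwise: (x, y) -> (-y, x)
Apply: (1, -12) -> (12, 1)
(12, 1)


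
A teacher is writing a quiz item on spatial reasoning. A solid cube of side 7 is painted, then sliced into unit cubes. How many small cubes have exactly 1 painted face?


Large cube: 7 x 7 x 7, cut into unit cubes.
n = 7, so n - 2 = 5
Cubes with 1 painted face lie in the interior of each face.
A cube has 6 faces; each contributes (n - 2)^2 = 25 such cubes.
Count = 6 * 25 = 150
150 unit cubes
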